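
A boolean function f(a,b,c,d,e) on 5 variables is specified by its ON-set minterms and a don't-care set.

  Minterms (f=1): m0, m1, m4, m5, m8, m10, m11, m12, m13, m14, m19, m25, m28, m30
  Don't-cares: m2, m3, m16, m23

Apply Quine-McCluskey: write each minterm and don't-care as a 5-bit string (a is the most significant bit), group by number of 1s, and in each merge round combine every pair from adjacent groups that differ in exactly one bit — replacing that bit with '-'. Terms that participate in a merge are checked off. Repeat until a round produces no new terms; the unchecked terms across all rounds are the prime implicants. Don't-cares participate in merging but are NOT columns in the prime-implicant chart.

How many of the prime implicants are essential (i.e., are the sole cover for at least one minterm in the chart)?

4

size-2^0 implicants → 00000(✓)  00001(✓)  00010(✓)  00011(✓)  00100(✓)  00101(✓)  01000(✓)  01010(✓)  01011(✓)  01100(✓)  01101(✓)  01110(✓)  10000(✓)  10011(✓)  10111(✓)  11001  11100(✓)  11110(✓)
size-2^1 implicants → -0000  -0011  -1100(✓)  -1110(✓)  0-000(✓)  0-010(✓)  0-011(✓)  0-100(✓)  0-101(✓)  00-00(✓)  00-01(✓)  000-0(✓)  000-1(✓)  0000-(✓)  0001-(✓)  0010-(✓)  01-00(✓)  01-10(✓)  010-0(✓)  0101-(✓)  011-0(✓)  0110-(✓)  10-11  111-0(✓)
size-2^2 implicants → -11-0  0--00  0-0-0  0-01-  0-10-  00-0-  000--  01--0
Unchecked terms (primes): -0000, -0011, -11-0, 0--00, 0-0-0, 0-01-, 0-10-, 00-0-, 000--, 01--0, 10-11, 11001
Minterm coverage:
  m0 ⊆ -0000,0--00,0-0-0,00-0-,000--
  m1 ⊆ 00-0-,000--
  m4 ⊆ 0--00,0-10-,00-0-
  m5 ⊆ 0-10-,00-0-
  m8 ⊆ 0--00,0-0-0,01--0
  m10 ⊆ 0-0-0,0-01-,01--0
  m11 ⊆ 0-01- [E]
  m12 ⊆ -11-0,0--00,0-10-,01--0
  m13 ⊆ 0-10- [E]
  m14 ⊆ -11-0,01--0
  m19 ⊆ -0011,10-11
  m25 ⊆ 11001 [E]
  m28 ⊆ -11-0 [E]
  m30 ⊆ -11-0 [E]
E = {-11-0, 0-01-, 0-10-, 11001}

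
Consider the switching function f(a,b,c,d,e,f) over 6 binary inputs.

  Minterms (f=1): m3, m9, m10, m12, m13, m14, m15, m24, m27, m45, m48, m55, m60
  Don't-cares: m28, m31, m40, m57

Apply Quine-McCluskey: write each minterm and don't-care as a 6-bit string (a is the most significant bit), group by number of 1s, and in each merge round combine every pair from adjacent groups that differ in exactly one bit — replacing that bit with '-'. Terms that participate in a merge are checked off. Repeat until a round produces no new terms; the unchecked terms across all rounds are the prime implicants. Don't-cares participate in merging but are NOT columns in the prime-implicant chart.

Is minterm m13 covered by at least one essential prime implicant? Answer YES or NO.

size-2^0 implicants → 000011  001001(✓)  001010(✓)  001100(✓)  001101(✓)  001110(✓)  001111(✓)  011000(✓)  011011(✓)  011100(✓)  011111(✓)  101000  101101(✓)  110000  110111  111001  111100(✓)
size-2^1 implicants → -01101  -11100  0-1100  0-1111  001-01  001-10  0011-0(✓)  0011-1(✓)  00110-(✓)  00111-(✓)  011-00  011-11
size-2^2 implicants → 0011--
Unchecked terms (primes): -01101, -11100, 0-1100, 0-1111, 000011, 001-01, 001-10, 0011--, 011-00, 011-11, 101000, 110000, 110111, 111001
Minterm coverage:
  m3 ⊆ 000011 [E]
  m9 ⊆ 001-01 [E]
  m10 ⊆ 001-10 [E]
  m12 ⊆ 0-1100,0011--
  m13 ⊆ -01101,001-01,0011--
  m14 ⊆ 001-10,0011--
  m15 ⊆ 0-1111,0011--
  m24 ⊆ 011-00 [E]
  m27 ⊆ 011-11 [E]
  m45 ⊆ -01101 [E]
  m48 ⊆ 110000 [E]
  m55 ⊆ 110111 [E]
  m60 ⊆ -11100 [E]
E = {-01101, -11100, 000011, 001-01, 001-10, 011-00, 011-11, 110000, 110111}

YES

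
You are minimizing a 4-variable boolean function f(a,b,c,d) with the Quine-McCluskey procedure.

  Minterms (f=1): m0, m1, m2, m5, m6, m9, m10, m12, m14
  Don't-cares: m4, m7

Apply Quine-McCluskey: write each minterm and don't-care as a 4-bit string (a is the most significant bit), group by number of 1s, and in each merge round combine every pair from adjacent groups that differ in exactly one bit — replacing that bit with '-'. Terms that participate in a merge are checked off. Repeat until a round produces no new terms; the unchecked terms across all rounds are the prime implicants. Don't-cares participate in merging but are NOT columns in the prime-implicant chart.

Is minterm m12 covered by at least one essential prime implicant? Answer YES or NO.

Round 0: 0000✓ 0001✓ 0010✓ 0100✓ 0101✓ 0110✓ 0111✓ 1001✓ 1010✓ 1100✓ 1110✓
Round 1: -001 -010✓ -100✓ -110✓ 0-00✓ 0-01✓ 0-10✓ 00-0✓ 000-✓ 01-0✓ 01-1✓ 010-✓ 011-✓ 1-10✓ 11-0✓
Round 2: --10 -1-0 0--0 0-0- 01--
PIs = {--10, -001, -1-0, 0--0, 0-0-, 01--}
Coverage chart:
  m0: 0--0,0-0-
  m1: -001,0-0-
  m2: --10,0--0
  m5: 0-0-,01--
  m6: --10,-1-0,0--0,01--
  m9: -001 ←essential
  m10: --10 ←essential
  m12: -1-0 ←essential
  m14: --10,-1-0
Essential: --10, -001, -1-0

YES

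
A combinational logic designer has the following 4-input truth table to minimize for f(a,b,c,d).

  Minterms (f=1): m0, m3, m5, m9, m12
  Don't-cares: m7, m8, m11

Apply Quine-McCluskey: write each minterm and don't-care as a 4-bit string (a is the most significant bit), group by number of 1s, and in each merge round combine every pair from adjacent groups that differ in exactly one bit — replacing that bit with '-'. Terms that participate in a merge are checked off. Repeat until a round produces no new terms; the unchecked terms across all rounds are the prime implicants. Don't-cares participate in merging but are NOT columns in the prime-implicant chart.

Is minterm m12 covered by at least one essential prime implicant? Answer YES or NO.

YES

size-2^0 implicants → 0000(✓)  0011(✓)  0101(✓)  0111(✓)  1000(✓)  1001(✓)  1011(✓)  1100(✓)
size-2^1 implicants → -000  -011  0-11  01-1  1-00  10-1  100-
Unchecked terms (primes): -000, -011, 0-11, 01-1, 1-00, 10-1, 100-
Minterm coverage:
  m0 ⊆ -000 [E]
  m3 ⊆ -011,0-11
  m5 ⊆ 01-1 [E]
  m9 ⊆ 10-1,100-
  m12 ⊆ 1-00 [E]
E = {-000, 01-1, 1-00}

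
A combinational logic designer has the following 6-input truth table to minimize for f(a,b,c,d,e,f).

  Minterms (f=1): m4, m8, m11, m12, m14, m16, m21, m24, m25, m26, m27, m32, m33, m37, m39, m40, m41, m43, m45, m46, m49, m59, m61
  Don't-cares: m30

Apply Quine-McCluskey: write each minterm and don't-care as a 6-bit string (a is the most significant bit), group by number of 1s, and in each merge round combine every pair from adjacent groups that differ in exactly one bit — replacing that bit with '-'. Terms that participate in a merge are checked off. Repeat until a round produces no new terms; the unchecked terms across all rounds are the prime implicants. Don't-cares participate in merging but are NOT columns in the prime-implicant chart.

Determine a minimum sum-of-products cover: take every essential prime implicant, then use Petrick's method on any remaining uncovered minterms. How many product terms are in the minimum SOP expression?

11

size-2^0 implicants → 000100(✓)  001000(✓)  001011(✓)  001100(✓)  001110(✓)  010000(✓)  010101  011000(✓)  011001(✓)  011010(✓)  011011(✓)  011110(✓)  100000(✓)  100001(✓)  100101(✓)  100111(✓)  101000(✓)  101001(✓)  101011(✓)  101101(✓)  101110(✓)  110001(✓)  111011(✓)  111101(✓)
size-2^1 implicants → -01000  -01011(✓)  -01110  -11011(✓)  0-1000  0-1011(✓)  0-1110  00-100  001-00  0011-0  01-000  011-10  0110-0(✓)  0110-1(✓)  01100-(✓)  01101-(✓)  1-0001  1-1011(✓)  1-1101  10-000(✓)  10-001(✓)  10-101(✓)  100-01(✓)  10000-(✓)  1001-1  101-01(✓)  1010-1  10100-(✓)
size-2^2 implicants → --1011  0110--  10--01  10-00-
Unchecked terms (primes): --1011, -01000, -01110, 0-1000, 0-1110, 00-100, 001-00, 0011-0, 01-000, 010101, 011-10, 0110--, 1-0001, 1-1101, 10--01, 10-00-, 1001-1, 1010-1
Minterm coverage:
  m4 ⊆ 00-100 [E]
  m8 ⊆ -01000,0-1000,001-00
  m11 ⊆ --1011 [E]
  m12 ⊆ 00-100,001-00,0011-0
  m14 ⊆ -01110,0-1110,0011-0
  m16 ⊆ 01-000 [E]
  m21 ⊆ 010101 [E]
  m24 ⊆ 0-1000,01-000,0110--
  m25 ⊆ 0110-- [E]
  m26 ⊆ 011-10,0110--
  m27 ⊆ --1011,0110--
  m32 ⊆ 10-00- [E]
  m33 ⊆ 1-0001,10--01,10-00-
  m37 ⊆ 10--01,1001-1
  m39 ⊆ 1001-1 [E]
  m40 ⊆ -01000,10-00-
  m41 ⊆ 10--01,10-00-,1010-1
  m43 ⊆ --1011,1010-1
  m45 ⊆ 1-1101,10--01
  m46 ⊆ -01110 [E]
  m49 ⊆ 1-0001 [E]
  m59 ⊆ --1011 [E]
  m61 ⊆ 1-1101 [E]
E = {--1011, -01110, 00-100, 01-000, 010101, 0110--, 1-0001, 1-1101, 10-00-, 1001-1}
Petrick residual → -01000
Cover = cd'ef + b'cd'e'f' + b'cdef' + a'b'de'f' + a'bd'e'f' + a'bc'de'f + a'bcd' + ac'd'e'f + acde'f + ab'd'e' + ab'c'df  |cover|=11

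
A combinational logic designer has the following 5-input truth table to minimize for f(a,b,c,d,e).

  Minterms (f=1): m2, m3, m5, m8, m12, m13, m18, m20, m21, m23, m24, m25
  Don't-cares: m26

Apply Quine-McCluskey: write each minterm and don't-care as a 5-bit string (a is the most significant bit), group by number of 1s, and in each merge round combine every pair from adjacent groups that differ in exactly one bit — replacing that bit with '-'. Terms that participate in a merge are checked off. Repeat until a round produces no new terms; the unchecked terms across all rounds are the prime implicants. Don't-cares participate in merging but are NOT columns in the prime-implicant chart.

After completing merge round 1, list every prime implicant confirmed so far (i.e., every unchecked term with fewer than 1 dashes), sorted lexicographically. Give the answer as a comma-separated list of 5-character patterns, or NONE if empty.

NONE

[col 0] 00010*, 00011*, 00101*, 01000*, 01100*, 01101*, 10010*, 10100*, 10101*, 10111*, 11000*, 11001*, 11010*
[col 1] -0010, -0101, -1000, 0-101, 0001-, 01-00, 0110-, 1-010, 101-1, 1010-, 110-0, 1100-
Prime implicants: -0010, -0101, -1000, 0-101, 0001-, 01-00, 0110-, 1-010, 101-1, 1010-, 110-0, 1100-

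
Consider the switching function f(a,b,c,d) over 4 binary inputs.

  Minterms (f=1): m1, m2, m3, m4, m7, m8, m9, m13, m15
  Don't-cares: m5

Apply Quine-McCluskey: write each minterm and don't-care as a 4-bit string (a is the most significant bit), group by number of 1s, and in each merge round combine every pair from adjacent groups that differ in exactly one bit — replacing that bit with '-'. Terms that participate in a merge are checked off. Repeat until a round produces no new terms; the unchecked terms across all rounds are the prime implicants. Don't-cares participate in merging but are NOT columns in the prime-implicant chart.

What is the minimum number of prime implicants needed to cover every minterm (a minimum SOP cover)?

5

[col 0] 0001*, 0010*, 0011*, 0100*, 0101*, 0111*, 1000*, 1001*, 1101*, 1111*
[col 1] -001*, -101*, -111*, 0-01*, 0-11*, 00-1*, 001-, 01-1*, 010-, 1-01*, 100-, 11-1*
[col 2] --01, -1-1, 0--1
Prime implicants: --01, -1-1, 0--1, 001-, 010-, 100-
PI chart (minterm → PIs covering it):
  1 | --01,0--1
  2 | 001-  (sole → essential)
  3 | 0--1,001-
  4 | 010-  (sole → essential)
  7 | -1-1,0--1
  8 | 100-  (sole → essential)
  9 | --01,100-
  13 | --01,-1-1
  15 | -1-1  (sole → essential)
Essential prime implicants: -1-1, 001-, 010-, 100-
Petrick residual → --01
Minimum SOP uses 5 PIs: c'd + bd + a'b'c + a'bc' + ab'c'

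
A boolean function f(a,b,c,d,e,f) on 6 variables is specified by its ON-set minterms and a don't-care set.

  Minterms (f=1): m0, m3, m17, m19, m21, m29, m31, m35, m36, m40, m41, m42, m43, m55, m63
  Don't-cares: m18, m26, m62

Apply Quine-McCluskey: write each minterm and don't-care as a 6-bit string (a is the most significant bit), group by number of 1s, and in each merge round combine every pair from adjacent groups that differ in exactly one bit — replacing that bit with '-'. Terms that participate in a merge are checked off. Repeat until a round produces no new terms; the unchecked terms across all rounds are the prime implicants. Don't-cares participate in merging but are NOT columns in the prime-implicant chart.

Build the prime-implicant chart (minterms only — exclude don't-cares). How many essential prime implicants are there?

4

Round 0: 000000 000011✓ 010001✓ 010010✓ 010011✓ 010101✓ 011010✓ 011101✓ 011111✓ 100011✓ 100100 101000✓ 101001✓ 101010✓ 101011✓ 110111✓ 111110✓ 111111✓
Round 1: -00011 -11111 0-0011 01-010 01-101 010-01 0100-1 01001- 0111-1 10-011 1010-0✓ 1010-1✓ 10100-✓ 10101-✓ 11-111 11111-
Round 2: 1010--
PIs = {-00011, -11111, 0-0011, 000000, 01-010, 01-101, 010-01, 0100-1, 01001-, 0111-1, 10-011, 100100, 1010--, 11-111, 11111-}
Coverage chart:
  m0: 000000 ←essential
  m3: -00011,0-0011
  m17: 010-01,0100-1
  m19: 0-0011,0100-1,01001-
  m21: 01-101,010-01
  m29: 01-101,0111-1
  m31: -11111,0111-1
  m35: -00011,10-011
  m36: 100100 ←essential
  m40: 1010-- ←essential
  m41: 1010-- ←essential
  m42: 1010-- ←essential
  m43: 10-011,1010--
  m55: 11-111 ←essential
  m63: -11111,11-111,11111-
Essential: 000000, 100100, 1010--, 11-111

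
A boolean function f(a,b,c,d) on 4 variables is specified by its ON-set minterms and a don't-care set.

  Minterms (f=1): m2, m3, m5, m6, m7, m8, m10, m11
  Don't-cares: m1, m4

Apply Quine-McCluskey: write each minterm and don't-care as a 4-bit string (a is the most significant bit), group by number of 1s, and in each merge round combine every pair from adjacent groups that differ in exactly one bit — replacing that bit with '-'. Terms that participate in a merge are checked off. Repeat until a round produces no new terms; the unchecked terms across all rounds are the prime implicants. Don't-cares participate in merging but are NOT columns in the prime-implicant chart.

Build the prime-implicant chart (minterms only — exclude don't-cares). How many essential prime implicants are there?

[col 0] 0001*, 0010*, 0011*, 0100*, 0101*, 0110*, 0111*, 1000*, 1010*, 1011*
[col 1] -010*, -011*, 0-01*, 0-10*, 0-11*, 00-1*, 001-*, 01-0*, 01-1*, 010-*, 011-*, 10-0, 101-*
[col 2] -01-, 0--1, 0-1-, 01--
Prime implicants: -01-, 0--1, 0-1-, 01--, 10-0
PI chart (minterm → PIs covering it):
  2 | -01-,0-1-
  3 | -01-,0--1,0-1-
  5 | 0--1,01--
  6 | 0-1-,01--
  7 | 0--1,0-1-,01--
  8 | 10-0  (sole → essential)
  10 | -01-,10-0
  11 | -01-  (sole → essential)
Essential prime implicants: -01-, 10-0

2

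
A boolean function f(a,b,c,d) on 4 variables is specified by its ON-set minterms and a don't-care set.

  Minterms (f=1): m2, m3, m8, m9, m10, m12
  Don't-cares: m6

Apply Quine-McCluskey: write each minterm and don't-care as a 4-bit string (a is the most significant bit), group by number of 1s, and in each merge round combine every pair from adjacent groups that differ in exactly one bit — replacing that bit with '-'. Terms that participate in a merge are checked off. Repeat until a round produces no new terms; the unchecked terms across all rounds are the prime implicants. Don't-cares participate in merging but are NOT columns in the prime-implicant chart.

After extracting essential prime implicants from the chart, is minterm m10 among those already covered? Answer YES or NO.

NO

[col 0] 0010*, 0011*, 0110*, 1000*, 1001*, 1010*, 1100*
[col 1] -010, 0-10, 001-, 1-00, 10-0, 100-
Prime implicants: -010, 0-10, 001-, 1-00, 10-0, 100-
PI chart (minterm → PIs covering it):
  2 | -010,0-10,001-
  3 | 001-  (sole → essential)
  8 | 1-00,10-0,100-
  9 | 100-  (sole → essential)
  10 | -010,10-0
  12 | 1-00  (sole → essential)
Essential prime implicants: 001-, 1-00, 100-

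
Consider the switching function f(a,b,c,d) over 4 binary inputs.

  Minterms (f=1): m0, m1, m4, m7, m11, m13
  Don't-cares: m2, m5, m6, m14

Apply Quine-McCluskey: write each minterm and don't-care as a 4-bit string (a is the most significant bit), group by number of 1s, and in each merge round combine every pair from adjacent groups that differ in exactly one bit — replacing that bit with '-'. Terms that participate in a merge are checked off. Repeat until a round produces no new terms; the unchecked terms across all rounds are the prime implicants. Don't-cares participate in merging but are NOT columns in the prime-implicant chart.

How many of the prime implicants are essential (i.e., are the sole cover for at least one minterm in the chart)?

4

[col 0] 0000*, 0001*, 0010*, 0100*, 0101*, 0110*, 0111*, 1011, 1101*, 1110*
[col 1] -101, -110, 0-00*, 0-01*, 0-10*, 00-0*, 000-*, 01-0*, 01-1*, 010-*, 011-*
[col 2] 0--0, 0-0-, 01--
Prime implicants: -101, -110, 0--0, 0-0-, 01--, 1011
PI chart (minterm → PIs covering it):
  0 | 0--0,0-0-
  1 | 0-0-  (sole → essential)
  4 | 0--0,0-0-,01--
  7 | 01--  (sole → essential)
  11 | 1011  (sole → essential)
  13 | -101  (sole → essential)
Essential prime implicants: -101, 0-0-, 01--, 1011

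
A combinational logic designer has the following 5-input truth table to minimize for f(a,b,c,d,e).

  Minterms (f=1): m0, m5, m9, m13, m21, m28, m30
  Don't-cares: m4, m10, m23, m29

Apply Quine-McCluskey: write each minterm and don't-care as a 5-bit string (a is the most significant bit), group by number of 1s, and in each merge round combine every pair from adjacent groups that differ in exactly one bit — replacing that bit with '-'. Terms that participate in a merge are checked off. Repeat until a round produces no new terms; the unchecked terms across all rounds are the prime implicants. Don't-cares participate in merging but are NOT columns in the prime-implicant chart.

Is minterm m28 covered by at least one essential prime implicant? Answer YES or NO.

YES

Round 0: 00000✓ 00100✓ 00101✓ 01001✓ 01010 01101✓ 10101✓ 10111✓ 11100✓ 11101✓ 11110✓
Round 1: -0101✓ -1101✓ 0-101✓ 00-00 0010- 01-01 1-101✓ 101-1 111-0 1110-
Round 2: --101
PIs = {--101, 00-00, 0010-, 01-01, 01010, 101-1, 111-0, 1110-}
Coverage chart:
  m0: 00-00 ←essential
  m5: --101,0010-
  m9: 01-01 ←essential
  m13: --101,01-01
  m21: --101,101-1
  m28: 111-0,1110-
  m30: 111-0 ←essential
Essential: 00-00, 01-01, 111-0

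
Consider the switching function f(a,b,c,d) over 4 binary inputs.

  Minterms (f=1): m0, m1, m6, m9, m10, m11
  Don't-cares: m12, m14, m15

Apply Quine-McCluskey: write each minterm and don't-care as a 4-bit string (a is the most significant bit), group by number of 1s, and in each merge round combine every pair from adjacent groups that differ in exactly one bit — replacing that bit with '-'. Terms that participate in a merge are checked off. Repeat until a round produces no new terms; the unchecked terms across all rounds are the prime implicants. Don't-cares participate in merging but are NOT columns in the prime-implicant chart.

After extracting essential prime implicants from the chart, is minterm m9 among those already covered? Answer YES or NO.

Round 0: 0000✓ 0001✓ 0110✓ 1001✓ 1010✓ 1011✓ 1100✓ 1110✓ 1111✓
Round 1: -001 -110 000- 1-10✓ 1-11✓ 10-1 101-✓ 11-0 111-✓
Round 2: 1-1-
PIs = {-001, -110, 000-, 1-1-, 10-1, 11-0}
Coverage chart:
  m0: 000- ←essential
  m1: -001,000-
  m6: -110 ←essential
  m9: -001,10-1
  m10: 1-1- ←essential
  m11: 1-1-,10-1
Essential: -110, 000-, 1-1-

NO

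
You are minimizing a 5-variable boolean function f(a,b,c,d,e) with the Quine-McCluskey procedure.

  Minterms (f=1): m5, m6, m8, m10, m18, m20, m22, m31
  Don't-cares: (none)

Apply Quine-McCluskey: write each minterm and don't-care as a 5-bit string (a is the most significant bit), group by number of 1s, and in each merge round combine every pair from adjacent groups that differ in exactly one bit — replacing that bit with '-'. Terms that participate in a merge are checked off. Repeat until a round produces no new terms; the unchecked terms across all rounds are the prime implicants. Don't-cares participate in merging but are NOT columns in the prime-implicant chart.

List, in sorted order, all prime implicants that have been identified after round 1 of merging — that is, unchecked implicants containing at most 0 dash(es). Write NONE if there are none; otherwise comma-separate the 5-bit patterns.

00101, 11111

Round 0: 00101 00110✓ 01000✓ 01010✓ 10010✓ 10100✓ 10110✓ 11111
Round 1: -0110 010-0 10-10 101-0
PIs = {-0110, 00101, 010-0, 10-10, 101-0, 11111}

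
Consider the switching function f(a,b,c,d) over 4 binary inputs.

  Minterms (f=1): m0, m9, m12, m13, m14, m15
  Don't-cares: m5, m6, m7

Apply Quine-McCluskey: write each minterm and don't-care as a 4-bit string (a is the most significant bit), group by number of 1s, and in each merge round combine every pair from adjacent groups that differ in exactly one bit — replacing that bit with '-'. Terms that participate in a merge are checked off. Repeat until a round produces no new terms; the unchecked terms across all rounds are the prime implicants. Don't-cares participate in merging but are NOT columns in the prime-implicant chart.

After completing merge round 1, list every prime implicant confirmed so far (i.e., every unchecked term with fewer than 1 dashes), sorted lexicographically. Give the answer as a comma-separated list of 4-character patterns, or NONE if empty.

[col 0] 0000, 0101*, 0110*, 0111*, 1001*, 1100*, 1101*, 1110*, 1111*
[col 1] -101*, -110*, -111*, 01-1*, 011-*, 1-01, 11-0*, 11-1*, 110-*, 111-*
[col 2] -1-1, -11-, 11--
Prime implicants: -1-1, -11-, 0000, 1-01, 11--

0000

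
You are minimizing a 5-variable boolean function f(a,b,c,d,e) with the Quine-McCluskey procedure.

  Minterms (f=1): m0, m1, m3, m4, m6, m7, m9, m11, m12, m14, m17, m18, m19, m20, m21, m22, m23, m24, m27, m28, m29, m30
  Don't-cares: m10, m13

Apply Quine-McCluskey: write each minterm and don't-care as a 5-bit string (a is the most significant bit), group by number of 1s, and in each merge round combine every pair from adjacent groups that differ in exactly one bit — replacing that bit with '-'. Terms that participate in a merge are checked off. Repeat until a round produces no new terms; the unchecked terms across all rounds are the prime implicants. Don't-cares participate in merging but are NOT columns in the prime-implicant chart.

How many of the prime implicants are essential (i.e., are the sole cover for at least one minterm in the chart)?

4

[col 0] 00000*, 00001*, 00011*, 00100*, 00110*, 00111*, 01001*, 01010*, 01011*, 01100*, 01101*, 01110*, 10001*, 10010*, 10011*, 10100*, 10101*, 10110*, 10111*, 11000*, 11011*, 11100*, 11101*, 11110*
[col 1] -0001*, -0011*, -0100*, -0110*, -0111*, -1011*, -1100*, -1101*, -1110*, 0-001*, 0-011*, 0-100*, 0-110*, 00-00, 00-11*, 000-1*, 0000-, 001-0*, 0011-*, 01-01, 01-10, 010-1*, 0101-, 011-0*, 0110-*, 1-011*, 1-100*, 1-101*, 1-110*, 10-01*, 10-10*, 10-11*, 100-1*, 1001-*, 101-0*, 101-1*, 1010-*, 1011-*, 11-00, 111-0*, 1110-*
[col 2] --011, --100*, --110*, -0-11, -00-1, -01-0*, -011-, -11-0*, -110-, 0-0-1, 0-1-0*, 1-1-0*, 1-10-, 10--1, 10-1-, 101--
[col 3] --1-0
Prime implicants: --011, --1-0, -0-11, -00-1, -011-, -110-, 0-0-1, 00-00, 0000-, 01-01, 01-10, 0101-, 1-10-, 10--1, 10-1-, 101--, 11-00
PI chart (minterm → PIs covering it):
  0 | 00-00,0000-
  1 | -00-1,0-0-1,0000-
  3 | --011,-0-11,-00-1,0-0-1
  4 | --1-0,00-00
  6 | --1-0,-011-
  7 | -0-11,-011-
  9 | 0-0-1,01-01
  11 | --011,0-0-1,0101-
  12 | --1-0,-110-
  14 | --1-0,01-10
  17 | -00-1,10--1
  18 | 10-1-  (sole → essential)
  19 | --011,-0-11,-00-1,10--1,10-1-
  20 | --1-0,1-10-,101--
  21 | 1-10-,10--1,101--
  22 | --1-0,-011-,10-1-,101--
  23 | -0-11,-011-,10--1,10-1-,101--
  24 | 11-00  (sole → essential)
  27 | --011  (sole → essential)
  28 | --1-0,-110-,1-10-,11-00
  29 | -110-,1-10-
  30 | --1-0  (sole → essential)
Essential prime implicants: --011, --1-0, 10-1-, 11-00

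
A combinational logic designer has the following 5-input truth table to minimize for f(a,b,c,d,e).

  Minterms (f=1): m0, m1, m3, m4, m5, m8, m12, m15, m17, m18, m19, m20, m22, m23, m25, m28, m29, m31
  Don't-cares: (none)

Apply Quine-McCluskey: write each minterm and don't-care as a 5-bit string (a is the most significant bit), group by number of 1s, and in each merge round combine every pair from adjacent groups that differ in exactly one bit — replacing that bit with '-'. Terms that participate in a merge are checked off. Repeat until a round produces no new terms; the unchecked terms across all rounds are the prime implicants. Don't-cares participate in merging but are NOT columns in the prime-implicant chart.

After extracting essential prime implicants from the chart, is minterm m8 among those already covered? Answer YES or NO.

YES

[col 0] 00000*, 00001*, 00011*, 00100*, 00101*, 01000*, 01100*, 01111*, 10001*, 10010*, 10011*, 10100*, 10110*, 10111*, 11001*, 11100*, 11101*, 11111*
[col 1] -0001*, -0011*, -0100*, -1100*, -1111, 0-000*, 0-100*, 00-00*, 00-01*, 000-1*, 0000-*, 0010-*, 01-00*, 1-001, 1-100*, 1-111, 10-10*, 10-11*, 100-1*, 1001-*, 101-0, 1011-*, 11-01, 111-1, 1110-
[col 2] --100, -00-1, 0--00, 00-0-, 10-1-
Prime implicants: --100, -00-1, -1111, 0--00, 00-0-, 1-001, 1-111, 10-1-, 101-0, 11-01, 111-1, 1110-
PI chart (minterm → PIs covering it):
  0 | 0--00,00-0-
  1 | -00-1,00-0-
  3 | -00-1  (sole → essential)
  4 | --100,0--00,00-0-
  5 | 00-0-  (sole → essential)
  8 | 0--00  (sole → essential)
  12 | --100,0--00
  15 | -1111  (sole → essential)
  17 | -00-1,1-001
  18 | 10-1-  (sole → essential)
  19 | -00-1,10-1-
  20 | --100,101-0
  22 | 10-1-,101-0
  23 | 1-111,10-1-
  25 | 1-001,11-01
  28 | --100,1110-
  29 | 11-01,111-1,1110-
  31 | -1111,1-111,111-1
Essential prime implicants: -00-1, -1111, 0--00, 00-0-, 10-1-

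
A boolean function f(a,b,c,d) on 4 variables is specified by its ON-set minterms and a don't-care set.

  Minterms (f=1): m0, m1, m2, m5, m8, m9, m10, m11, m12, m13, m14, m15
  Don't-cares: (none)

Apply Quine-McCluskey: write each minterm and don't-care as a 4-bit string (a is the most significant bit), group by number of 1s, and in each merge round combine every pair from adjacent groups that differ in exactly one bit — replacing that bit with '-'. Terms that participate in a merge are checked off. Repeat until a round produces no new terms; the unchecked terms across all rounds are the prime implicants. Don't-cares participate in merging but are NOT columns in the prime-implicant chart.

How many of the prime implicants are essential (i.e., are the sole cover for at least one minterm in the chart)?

3

Round 0: 0000✓ 0001✓ 0010✓ 0101✓ 1000✓ 1001✓ 1010✓ 1011✓ 1100✓ 1101✓ 1110✓ 1111✓
Round 1: -000✓ -001✓ -010✓ -101✓ 0-01✓ 00-0✓ 000-✓ 1-00✓ 1-01✓ 1-10✓ 1-11✓ 10-0✓ 10-1✓ 100-✓ 101-✓ 11-0✓ 11-1✓ 110-✓ 111-✓
Round 2: --01 -0-0 -00- 1--0✓ 1--1✓ 1-0-✓ 1-1-✓ 10--✓ 11--✓
Round 3: 1---
PIs = {--01, -0-0, -00-, 1---}
Coverage chart:
  m0: -0-0,-00-
  m1: --01,-00-
  m2: -0-0 ←essential
  m5: --01 ←essential
  m8: -0-0,-00-,1---
  m9: --01,-00-,1---
  m10: -0-0,1---
  m11: 1--- ←essential
  m12: 1--- ←essential
  m13: --01,1---
  m14: 1--- ←essential
  m15: 1--- ←essential
Essential: --01, -0-0, 1---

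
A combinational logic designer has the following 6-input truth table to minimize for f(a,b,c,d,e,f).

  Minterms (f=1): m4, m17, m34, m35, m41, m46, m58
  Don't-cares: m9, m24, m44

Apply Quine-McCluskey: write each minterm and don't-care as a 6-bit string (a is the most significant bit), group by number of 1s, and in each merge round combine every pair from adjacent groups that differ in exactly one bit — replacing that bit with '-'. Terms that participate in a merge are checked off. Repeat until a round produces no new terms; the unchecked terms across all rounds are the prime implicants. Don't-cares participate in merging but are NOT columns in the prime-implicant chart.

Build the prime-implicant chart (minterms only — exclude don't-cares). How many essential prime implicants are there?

[col 0] 000100, 001001*, 010001, 011000, 100010*, 100011*, 101001*, 101100*, 101110*, 111010
[col 1] -01001, 10001-, 1011-0
Prime implicants: -01001, 000100, 010001, 011000, 10001-, 1011-0, 111010
PI chart (minterm → PIs covering it):
  4 | 000100  (sole → essential)
  17 | 010001  (sole → essential)
  34 | 10001-  (sole → essential)
  35 | 10001-  (sole → essential)
  41 | -01001  (sole → essential)
  46 | 1011-0  (sole → essential)
  58 | 111010  (sole → essential)
Essential prime implicants: -01001, 000100, 010001, 10001-, 1011-0, 111010

6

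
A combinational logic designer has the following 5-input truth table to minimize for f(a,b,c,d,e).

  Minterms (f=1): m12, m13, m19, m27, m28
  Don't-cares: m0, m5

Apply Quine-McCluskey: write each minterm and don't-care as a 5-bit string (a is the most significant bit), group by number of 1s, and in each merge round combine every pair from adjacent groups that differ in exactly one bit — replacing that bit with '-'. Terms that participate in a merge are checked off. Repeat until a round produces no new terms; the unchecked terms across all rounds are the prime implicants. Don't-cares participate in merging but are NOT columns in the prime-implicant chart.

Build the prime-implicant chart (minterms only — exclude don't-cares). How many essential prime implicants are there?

2

[col 0] 00000, 00101*, 01100*, 01101*, 10011*, 11011*, 11100*
[col 1] -1100, 0-101, 0110-, 1-011
Prime implicants: -1100, 0-101, 00000, 0110-, 1-011
PI chart (minterm → PIs covering it):
  12 | -1100,0110-
  13 | 0-101,0110-
  19 | 1-011  (sole → essential)
  27 | 1-011  (sole → essential)
  28 | -1100  (sole → essential)
Essential prime implicants: -1100, 1-011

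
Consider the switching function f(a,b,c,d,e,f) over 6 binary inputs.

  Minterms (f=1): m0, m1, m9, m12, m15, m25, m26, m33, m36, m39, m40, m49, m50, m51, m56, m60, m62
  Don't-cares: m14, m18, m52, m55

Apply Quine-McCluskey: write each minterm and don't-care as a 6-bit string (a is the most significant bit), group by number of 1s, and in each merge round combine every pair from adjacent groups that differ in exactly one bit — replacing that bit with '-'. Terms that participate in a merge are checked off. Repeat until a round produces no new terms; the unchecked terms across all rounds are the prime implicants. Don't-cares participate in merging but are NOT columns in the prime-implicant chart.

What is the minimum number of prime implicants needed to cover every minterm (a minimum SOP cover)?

11

[col 0] 000000*, 000001*, 001001*, 001100*, 001110*, 001111*, 010010*, 011001*, 011010*, 100001*, 100100*, 100111*, 101000*, 110001*, 110010*, 110011*, 110100*, 110111*, 111000*, 111100*, 111110*
[col 1] -00001, -10010, 0-1001, 00-001, 00000-, 0011-0, 00111-, 01-010, 1-0001, 1-0100, 1-0111, 1-1000, 11-100, 110-11, 1100-1, 11001-, 111-00, 1111-0
Prime implicants: -00001, -10010, 0-1001, 00-001, 00000-, 0011-0, 00111-, 01-010, 1-0001, 1-0100, 1-0111, 1-1000, 11-100, 110-11, 1100-1, 11001-, 111-00, 1111-0
PI chart (minterm → PIs covering it):
  0 | 00000-  (sole → essential)
  1 | -00001,00-001,00000-
  9 | 0-1001,00-001
  12 | 0011-0  (sole → essential)
  15 | 00111-  (sole → essential)
  25 | 0-1001  (sole → essential)
  26 | 01-010  (sole → essential)
  33 | -00001,1-0001
  36 | 1-0100  (sole → essential)
  39 | 1-0111  (sole → essential)
  40 | 1-1000  (sole → essential)
  49 | 1-0001,1100-1
  50 | -10010,11001-
  51 | 110-11,1100-1,11001-
  56 | 1-1000,111-00
  60 | 11-100,111-00,1111-0
  62 | 1111-0  (sole → essential)
Essential prime implicants: 0-1001, 00000-, 0011-0, 00111-, 01-010, 1-0100, 1-0111, 1-1000, 1111-0
Petrick residual → 1-0001, 11001-
Minimum SOP uses 11 PIs: a'cd'e'f + a'b'c'd'e' + a'b'cdf' + a'b'cde + a'bd'ef' + ac'd'e'f + ac'de'f' + ac'def + acd'e'f' + abc'd'e + abcdf'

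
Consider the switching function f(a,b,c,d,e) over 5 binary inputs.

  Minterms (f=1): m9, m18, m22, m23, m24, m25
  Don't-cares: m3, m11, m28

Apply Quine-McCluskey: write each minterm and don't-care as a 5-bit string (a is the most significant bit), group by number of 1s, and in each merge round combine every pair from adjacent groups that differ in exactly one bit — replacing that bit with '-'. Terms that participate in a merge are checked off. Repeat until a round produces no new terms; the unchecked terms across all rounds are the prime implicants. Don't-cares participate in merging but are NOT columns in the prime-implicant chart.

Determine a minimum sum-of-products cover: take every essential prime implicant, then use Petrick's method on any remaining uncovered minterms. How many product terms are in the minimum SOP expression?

Round 0: 00011✓ 01001✓ 01011✓ 10010✓ 10110✓ 10111✓ 11000✓ 11001✓ 11100✓
Round 1: -1001 0-011 010-1 10-10 1011- 11-00 1100-
PIs = {-1001, 0-011, 010-1, 10-10, 1011-, 11-00, 1100-}
Coverage chart:
  m9: -1001,010-1
  m18: 10-10 ←essential
  m22: 10-10,1011-
  m23: 1011- ←essential
  m24: 11-00,1100-
  m25: -1001,1100-
Essential: 10-10, 1011-
Petrick residual → -1001, 11-00
Min cover (4 terms): bc'd'e + ab'de' + ab'cd + abd'e'

4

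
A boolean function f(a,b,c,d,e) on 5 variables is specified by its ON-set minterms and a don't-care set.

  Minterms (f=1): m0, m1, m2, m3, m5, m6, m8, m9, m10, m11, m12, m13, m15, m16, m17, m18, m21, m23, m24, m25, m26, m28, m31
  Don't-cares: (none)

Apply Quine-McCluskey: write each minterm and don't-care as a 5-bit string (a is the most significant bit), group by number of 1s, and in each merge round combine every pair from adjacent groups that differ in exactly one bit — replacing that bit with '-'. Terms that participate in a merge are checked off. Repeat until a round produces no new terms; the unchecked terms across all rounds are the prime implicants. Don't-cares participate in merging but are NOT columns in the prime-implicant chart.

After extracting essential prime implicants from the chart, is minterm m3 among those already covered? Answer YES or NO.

YES

size-2^0 implicants → 00000(✓)  00001(✓)  00010(✓)  00011(✓)  00101(✓)  00110(✓)  01000(✓)  01001(✓)  01010(✓)  01011(✓)  01100(✓)  01101(✓)  01111(✓)  10000(✓)  10001(✓)  10010(✓)  10101(✓)  10111(✓)  11000(✓)  11001(✓)  11010(✓)  11100(✓)  11111(✓)
size-2^1 implicants → -0000(✓)  -0001(✓)  -0010(✓)  -0101(✓)  -1000(✓)  -1001(✓)  -1010(✓)  -1100(✓)  -1111  0-000(✓)  0-001(✓)  0-010(✓)  0-011(✓)  0-101(✓)  00-01(✓)  00-10  000-0(✓)  000-1(✓)  0000-(✓)  0001-(✓)  01-00(✓)  01-01(✓)  01-11(✓)  010-0(✓)  010-1(✓)  0100-(✓)  0101-(✓)  011-1(✓)  0110-(✓)  1-000(✓)  1-001(✓)  1-010(✓)  1-111  10-01(✓)  100-0(✓)  1000-(✓)  101-1  11-00(✓)  110-0(✓)  1100-(✓)
size-2^2 implicants → --000(✓)  --001(✓)  --010(✓)  -0-01  -00-0(✓)  -000-(✓)  -1-00  -10-0(✓)  -100-(✓)  0--01  0-0-0(✓)  0-0-1(✓)  0-00-(✓)  0-01-(✓)  000--(✓)  01--1  01-0-  010--(✓)  1-0-0(✓)  1-00-(✓)
size-2^3 implicants → --0-0  --00-  0-0--
Unchecked terms (primes): --0-0, --00-, -0-01, -1-00, -1111, 0--01, 0-0--, 00-10, 01--1, 01-0-, 1-111, 101-1
Minterm coverage:
  m0 ⊆ --0-0,--00-,0-0--
  m1 ⊆ --00-,-0-01,0--01,0-0--
  m2 ⊆ --0-0,0-0--,00-10
  m3 ⊆ 0-0-- [E]
  m5 ⊆ -0-01,0--01
  m6 ⊆ 00-10 [E]
  m8 ⊆ --0-0,--00-,-1-00,0-0--,01-0-
  m9 ⊆ --00-,0--01,0-0--,01--1,01-0-
  m10 ⊆ --0-0,0-0--
  m11 ⊆ 0-0--,01--1
  m12 ⊆ -1-00,01-0-
  m13 ⊆ 0--01,01--1,01-0-
  m15 ⊆ -1111,01--1
  m16 ⊆ --0-0,--00-
  m17 ⊆ --00-,-0-01
  m18 ⊆ --0-0 [E]
  m21 ⊆ -0-01,101-1
  m23 ⊆ 1-111,101-1
  m24 ⊆ --0-0,--00-,-1-00
  m25 ⊆ --00- [E]
  m26 ⊆ --0-0 [E]
  m28 ⊆ -1-00 [E]
  m31 ⊆ -1111,1-111
E = {--0-0, --00-, -1-00, 0-0--, 00-10}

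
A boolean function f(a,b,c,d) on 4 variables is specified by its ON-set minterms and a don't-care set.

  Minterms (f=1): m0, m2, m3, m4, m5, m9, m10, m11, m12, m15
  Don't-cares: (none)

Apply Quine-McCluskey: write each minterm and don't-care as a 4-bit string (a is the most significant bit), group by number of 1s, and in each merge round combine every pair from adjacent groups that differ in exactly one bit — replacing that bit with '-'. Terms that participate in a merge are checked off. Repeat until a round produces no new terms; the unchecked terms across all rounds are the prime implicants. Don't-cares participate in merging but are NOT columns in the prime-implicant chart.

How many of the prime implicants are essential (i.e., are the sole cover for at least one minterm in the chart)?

5

size-2^0 implicants → 0000(✓)  0010(✓)  0011(✓)  0100(✓)  0101(✓)  1001(✓)  1010(✓)  1011(✓)  1100(✓)  1111(✓)
size-2^1 implicants → -010(✓)  -011(✓)  -100  0-00  00-0  001-(✓)  010-  1-11  10-1  101-(✓)
size-2^2 implicants → -01-
Unchecked terms (primes): -01-, -100, 0-00, 00-0, 010-, 1-11, 10-1
Minterm coverage:
  m0 ⊆ 0-00,00-0
  m2 ⊆ -01-,00-0
  m3 ⊆ -01- [E]
  m4 ⊆ -100,0-00,010-
  m5 ⊆ 010- [E]
  m9 ⊆ 10-1 [E]
  m10 ⊆ -01- [E]
  m11 ⊆ -01-,1-11,10-1
  m12 ⊆ -100 [E]
  m15 ⊆ 1-11 [E]
E = {-01-, -100, 010-, 1-11, 10-1}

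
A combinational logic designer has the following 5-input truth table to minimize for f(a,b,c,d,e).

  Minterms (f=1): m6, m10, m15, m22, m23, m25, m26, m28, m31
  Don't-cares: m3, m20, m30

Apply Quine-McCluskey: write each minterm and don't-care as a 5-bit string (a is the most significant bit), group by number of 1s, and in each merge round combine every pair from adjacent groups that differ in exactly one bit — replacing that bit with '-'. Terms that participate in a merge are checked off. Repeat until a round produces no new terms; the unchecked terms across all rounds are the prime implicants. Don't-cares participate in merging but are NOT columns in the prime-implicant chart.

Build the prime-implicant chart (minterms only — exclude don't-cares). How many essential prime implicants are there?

6

size-2^0 implicants → 00011  00110(✓)  01010(✓)  01111(✓)  10100(✓)  10110(✓)  10111(✓)  11001  11010(✓)  11100(✓)  11110(✓)  11111(✓)
size-2^1 implicants → -0110  -1010  -1111  1-100(✓)  1-110(✓)  1-111(✓)  101-0(✓)  1011-(✓)  11-10  111-0(✓)  1111-(✓)
size-2^2 implicants → 1-1-0  1-11-
Unchecked terms (primes): -0110, -1010, -1111, 00011, 1-1-0, 1-11-, 11-10, 11001
Minterm coverage:
  m6 ⊆ -0110 [E]
  m10 ⊆ -1010 [E]
  m15 ⊆ -1111 [E]
  m22 ⊆ -0110,1-1-0,1-11-
  m23 ⊆ 1-11- [E]
  m25 ⊆ 11001 [E]
  m26 ⊆ -1010,11-10
  m28 ⊆ 1-1-0 [E]
  m31 ⊆ -1111,1-11-
E = {-0110, -1010, -1111, 1-1-0, 1-11-, 11001}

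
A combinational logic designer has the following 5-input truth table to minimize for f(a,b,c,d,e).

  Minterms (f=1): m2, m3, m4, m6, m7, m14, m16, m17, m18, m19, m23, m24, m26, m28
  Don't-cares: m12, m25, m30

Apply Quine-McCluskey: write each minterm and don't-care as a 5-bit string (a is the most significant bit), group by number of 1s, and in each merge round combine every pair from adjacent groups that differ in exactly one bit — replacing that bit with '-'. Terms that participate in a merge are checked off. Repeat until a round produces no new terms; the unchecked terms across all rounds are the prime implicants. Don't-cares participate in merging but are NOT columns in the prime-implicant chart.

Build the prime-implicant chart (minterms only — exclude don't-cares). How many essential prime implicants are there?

[col 0] 00010*, 00011*, 00100*, 00110*, 00111*, 01100*, 01110*, 10000*, 10001*, 10010*, 10011*, 10111*, 11000*, 11001*, 11010*, 11100*, 11110*
[col 1] -0010*, -0011*, -0111*, -1100*, -1110*, 0-100*, 0-110*, 00-10*, 00-11*, 0001-*, 001-0*, 0011-*, 011-0*, 1-000*, 1-001*, 1-010*, 10-11*, 100-0*, 100-1*, 1000-*, 1001-*, 11-00*, 11-10*, 110-0*, 1100-*, 111-0*
[col 2] -0-11, -001-, -11-0, 0-1-0, 00-1-, 1-0-0, 1-00-, 100--, 11--0
Prime implicants: -0-11, -001-, -11-0, 0-1-0, 00-1-, 1-0-0, 1-00-, 100--, 11--0
PI chart (minterm → PIs covering it):
  2 | -001-,00-1-
  3 | -0-11,-001-,00-1-
  4 | 0-1-0  (sole → essential)
  6 | 0-1-0,00-1-
  7 | -0-11,00-1-
  14 | -11-0,0-1-0
  16 | 1-0-0,1-00-,100--
  17 | 1-00-,100--
  18 | -001-,1-0-0,100--
  19 | -0-11,-001-,100--
  23 | -0-11  (sole → essential)
  24 | 1-0-0,1-00-,11--0
  26 | 1-0-0,11--0
  28 | -11-0,11--0
Essential prime implicants: -0-11, 0-1-0

2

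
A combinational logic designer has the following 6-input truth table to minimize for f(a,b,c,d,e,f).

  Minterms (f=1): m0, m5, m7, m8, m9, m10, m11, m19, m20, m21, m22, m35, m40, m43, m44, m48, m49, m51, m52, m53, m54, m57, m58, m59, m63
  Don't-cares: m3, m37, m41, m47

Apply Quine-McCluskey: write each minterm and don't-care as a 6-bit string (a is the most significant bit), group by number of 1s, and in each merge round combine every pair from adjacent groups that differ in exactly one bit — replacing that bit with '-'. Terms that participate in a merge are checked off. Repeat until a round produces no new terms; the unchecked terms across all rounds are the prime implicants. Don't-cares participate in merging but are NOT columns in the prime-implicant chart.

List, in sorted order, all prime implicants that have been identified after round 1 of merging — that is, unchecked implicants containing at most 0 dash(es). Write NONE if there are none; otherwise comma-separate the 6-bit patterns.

NONE

[col 0] 000000*, 000011*, 000101*, 000111*, 001000*, 001001*, 001010*, 001011*, 010011*, 010100*, 010101*, 010110*, 100011*, 100101*, 101000*, 101001*, 101011*, 101100*, 101111*, 110000*, 110001*, 110011*, 110100*, 110101*, 110110*, 111001*, 111010*, 111011*, 111111*
[col 1] -00011*, -00101*, -01000*, -01001*, -01011*, -10011*, -10100*, -10101*, -10110*, 0-0011*, 0-0101*, 00-000, 00-011*, 000-11, 0001-1, 0010-0*, 0010-1*, 00100-*, 00101-*, 0101-0*, 01010-*, 1-0011*, 1-0101*, 1-1001*, 1-1011*, 1-1111*, 10-011*, 101-00, 101-11*, 1010-1*, 10100-*, 11-001*, 11-011*, 110-00*, 110-01*, 1100-1*, 11000-*, 1101-0*, 11010-*, 111-11*, 1110-1*, 11101-
[col 2] --0011, --0101, -0-011, -010-1, -0100-, -101-0, -1010-, 0010--, 1--011, 1-1-11, 1-10-1, 11-0-1, 110-0-
Prime implicants: --0011, --0101, -0-011, -010-1, -0100-, -101-0, -1010-, 00-000, 000-11, 0001-1, 0010--, 1--011, 1-1-11, 1-10-1, 101-00, 11-0-1, 110-0-, 11101-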